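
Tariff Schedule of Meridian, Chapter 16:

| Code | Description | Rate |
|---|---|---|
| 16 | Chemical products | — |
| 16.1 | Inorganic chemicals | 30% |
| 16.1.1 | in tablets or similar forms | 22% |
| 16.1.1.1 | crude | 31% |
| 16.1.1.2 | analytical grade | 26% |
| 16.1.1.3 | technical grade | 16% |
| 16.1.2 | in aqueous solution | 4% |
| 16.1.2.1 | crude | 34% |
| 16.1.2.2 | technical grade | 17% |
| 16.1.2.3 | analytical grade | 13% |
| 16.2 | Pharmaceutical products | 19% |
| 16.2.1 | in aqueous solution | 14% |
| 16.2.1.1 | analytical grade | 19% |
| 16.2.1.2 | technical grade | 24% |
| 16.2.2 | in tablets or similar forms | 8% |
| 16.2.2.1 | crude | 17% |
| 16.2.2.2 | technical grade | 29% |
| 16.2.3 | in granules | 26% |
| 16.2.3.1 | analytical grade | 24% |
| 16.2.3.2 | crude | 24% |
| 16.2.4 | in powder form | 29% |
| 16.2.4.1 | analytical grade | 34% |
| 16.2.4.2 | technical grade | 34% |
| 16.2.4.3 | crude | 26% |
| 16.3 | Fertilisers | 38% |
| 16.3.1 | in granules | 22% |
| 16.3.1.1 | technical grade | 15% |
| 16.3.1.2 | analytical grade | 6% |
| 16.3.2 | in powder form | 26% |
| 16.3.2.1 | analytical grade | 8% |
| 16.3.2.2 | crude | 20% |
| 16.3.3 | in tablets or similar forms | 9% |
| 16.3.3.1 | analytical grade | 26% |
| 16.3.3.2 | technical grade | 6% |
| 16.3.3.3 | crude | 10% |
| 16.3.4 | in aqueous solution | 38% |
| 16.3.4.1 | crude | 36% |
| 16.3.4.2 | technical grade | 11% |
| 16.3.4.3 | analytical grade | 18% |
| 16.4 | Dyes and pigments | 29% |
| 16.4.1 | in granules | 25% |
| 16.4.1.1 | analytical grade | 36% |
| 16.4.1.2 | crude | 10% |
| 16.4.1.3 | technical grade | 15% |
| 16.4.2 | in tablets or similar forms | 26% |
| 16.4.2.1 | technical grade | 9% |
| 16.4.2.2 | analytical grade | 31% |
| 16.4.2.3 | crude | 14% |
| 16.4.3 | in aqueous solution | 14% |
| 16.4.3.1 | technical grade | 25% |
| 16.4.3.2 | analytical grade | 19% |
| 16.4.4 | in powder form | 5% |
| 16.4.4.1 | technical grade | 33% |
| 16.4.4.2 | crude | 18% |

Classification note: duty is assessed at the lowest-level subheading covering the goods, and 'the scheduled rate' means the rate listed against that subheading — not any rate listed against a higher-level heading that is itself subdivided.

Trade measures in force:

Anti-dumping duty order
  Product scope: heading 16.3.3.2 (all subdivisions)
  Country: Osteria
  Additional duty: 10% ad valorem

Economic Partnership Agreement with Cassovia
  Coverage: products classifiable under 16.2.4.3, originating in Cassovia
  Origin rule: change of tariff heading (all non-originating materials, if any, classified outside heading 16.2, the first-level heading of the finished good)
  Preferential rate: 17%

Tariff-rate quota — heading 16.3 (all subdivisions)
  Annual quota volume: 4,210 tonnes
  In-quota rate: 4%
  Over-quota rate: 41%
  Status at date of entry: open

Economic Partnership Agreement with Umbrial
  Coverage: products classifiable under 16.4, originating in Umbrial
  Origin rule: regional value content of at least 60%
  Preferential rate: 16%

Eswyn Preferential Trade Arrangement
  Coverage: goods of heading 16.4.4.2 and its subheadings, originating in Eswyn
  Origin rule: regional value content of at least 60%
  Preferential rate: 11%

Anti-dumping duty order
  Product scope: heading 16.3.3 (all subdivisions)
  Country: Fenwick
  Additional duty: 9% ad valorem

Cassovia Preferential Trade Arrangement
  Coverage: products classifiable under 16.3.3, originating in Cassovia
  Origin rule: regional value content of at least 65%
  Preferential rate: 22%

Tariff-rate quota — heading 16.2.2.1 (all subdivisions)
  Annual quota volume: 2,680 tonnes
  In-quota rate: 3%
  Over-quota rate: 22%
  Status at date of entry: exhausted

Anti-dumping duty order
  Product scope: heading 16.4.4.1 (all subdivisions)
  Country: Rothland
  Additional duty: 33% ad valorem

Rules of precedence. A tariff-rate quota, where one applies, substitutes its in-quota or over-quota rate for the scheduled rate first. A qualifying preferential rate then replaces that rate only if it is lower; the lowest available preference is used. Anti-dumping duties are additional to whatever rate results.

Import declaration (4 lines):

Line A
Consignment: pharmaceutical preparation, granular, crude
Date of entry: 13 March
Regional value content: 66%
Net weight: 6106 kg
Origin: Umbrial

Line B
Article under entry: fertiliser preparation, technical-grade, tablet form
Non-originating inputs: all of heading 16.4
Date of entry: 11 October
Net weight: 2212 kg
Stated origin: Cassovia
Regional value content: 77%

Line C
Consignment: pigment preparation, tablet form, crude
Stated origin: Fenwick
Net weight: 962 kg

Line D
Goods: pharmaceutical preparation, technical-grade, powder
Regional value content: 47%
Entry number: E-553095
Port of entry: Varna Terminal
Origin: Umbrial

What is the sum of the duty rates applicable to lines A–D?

76%

Line A: pharmaceutical → 16.2; granular → 16.2.3; crude → 16.2.3.2. Scheduled 24%. Umbrial agreement on 16.4: 16.2.3.2 not covered. → 24%.
Line B: fertiliser → 16.3; tablet form → 16.3.3; technical-grade → 16.3.3.2. Scheduled 6%. quota on 16.3 open → in-quota 4%; Cassovia agreement on 16.2.4.3: 16.3.3.2 not covered; Cassovia agreement on 16.3.3: RVC ≥ 65% → 22% available; preference 22% not lower than 4% → no reduction. → 4%.
Line C: pigment → 16.4; tablet form → 16.4.2; crude → 16.4.2.3. Scheduled 14%. No special measure applies. → 14%.
Line D: pharmaceutical → 16.2; powder → 16.2.4; technical-grade → 16.2.4.2. Scheduled 34%. Umbrial agreement on 16.4: 16.2.4.2 not covered. → 34%.
Sum: 24% + 4% + 14% + 34% = 76%.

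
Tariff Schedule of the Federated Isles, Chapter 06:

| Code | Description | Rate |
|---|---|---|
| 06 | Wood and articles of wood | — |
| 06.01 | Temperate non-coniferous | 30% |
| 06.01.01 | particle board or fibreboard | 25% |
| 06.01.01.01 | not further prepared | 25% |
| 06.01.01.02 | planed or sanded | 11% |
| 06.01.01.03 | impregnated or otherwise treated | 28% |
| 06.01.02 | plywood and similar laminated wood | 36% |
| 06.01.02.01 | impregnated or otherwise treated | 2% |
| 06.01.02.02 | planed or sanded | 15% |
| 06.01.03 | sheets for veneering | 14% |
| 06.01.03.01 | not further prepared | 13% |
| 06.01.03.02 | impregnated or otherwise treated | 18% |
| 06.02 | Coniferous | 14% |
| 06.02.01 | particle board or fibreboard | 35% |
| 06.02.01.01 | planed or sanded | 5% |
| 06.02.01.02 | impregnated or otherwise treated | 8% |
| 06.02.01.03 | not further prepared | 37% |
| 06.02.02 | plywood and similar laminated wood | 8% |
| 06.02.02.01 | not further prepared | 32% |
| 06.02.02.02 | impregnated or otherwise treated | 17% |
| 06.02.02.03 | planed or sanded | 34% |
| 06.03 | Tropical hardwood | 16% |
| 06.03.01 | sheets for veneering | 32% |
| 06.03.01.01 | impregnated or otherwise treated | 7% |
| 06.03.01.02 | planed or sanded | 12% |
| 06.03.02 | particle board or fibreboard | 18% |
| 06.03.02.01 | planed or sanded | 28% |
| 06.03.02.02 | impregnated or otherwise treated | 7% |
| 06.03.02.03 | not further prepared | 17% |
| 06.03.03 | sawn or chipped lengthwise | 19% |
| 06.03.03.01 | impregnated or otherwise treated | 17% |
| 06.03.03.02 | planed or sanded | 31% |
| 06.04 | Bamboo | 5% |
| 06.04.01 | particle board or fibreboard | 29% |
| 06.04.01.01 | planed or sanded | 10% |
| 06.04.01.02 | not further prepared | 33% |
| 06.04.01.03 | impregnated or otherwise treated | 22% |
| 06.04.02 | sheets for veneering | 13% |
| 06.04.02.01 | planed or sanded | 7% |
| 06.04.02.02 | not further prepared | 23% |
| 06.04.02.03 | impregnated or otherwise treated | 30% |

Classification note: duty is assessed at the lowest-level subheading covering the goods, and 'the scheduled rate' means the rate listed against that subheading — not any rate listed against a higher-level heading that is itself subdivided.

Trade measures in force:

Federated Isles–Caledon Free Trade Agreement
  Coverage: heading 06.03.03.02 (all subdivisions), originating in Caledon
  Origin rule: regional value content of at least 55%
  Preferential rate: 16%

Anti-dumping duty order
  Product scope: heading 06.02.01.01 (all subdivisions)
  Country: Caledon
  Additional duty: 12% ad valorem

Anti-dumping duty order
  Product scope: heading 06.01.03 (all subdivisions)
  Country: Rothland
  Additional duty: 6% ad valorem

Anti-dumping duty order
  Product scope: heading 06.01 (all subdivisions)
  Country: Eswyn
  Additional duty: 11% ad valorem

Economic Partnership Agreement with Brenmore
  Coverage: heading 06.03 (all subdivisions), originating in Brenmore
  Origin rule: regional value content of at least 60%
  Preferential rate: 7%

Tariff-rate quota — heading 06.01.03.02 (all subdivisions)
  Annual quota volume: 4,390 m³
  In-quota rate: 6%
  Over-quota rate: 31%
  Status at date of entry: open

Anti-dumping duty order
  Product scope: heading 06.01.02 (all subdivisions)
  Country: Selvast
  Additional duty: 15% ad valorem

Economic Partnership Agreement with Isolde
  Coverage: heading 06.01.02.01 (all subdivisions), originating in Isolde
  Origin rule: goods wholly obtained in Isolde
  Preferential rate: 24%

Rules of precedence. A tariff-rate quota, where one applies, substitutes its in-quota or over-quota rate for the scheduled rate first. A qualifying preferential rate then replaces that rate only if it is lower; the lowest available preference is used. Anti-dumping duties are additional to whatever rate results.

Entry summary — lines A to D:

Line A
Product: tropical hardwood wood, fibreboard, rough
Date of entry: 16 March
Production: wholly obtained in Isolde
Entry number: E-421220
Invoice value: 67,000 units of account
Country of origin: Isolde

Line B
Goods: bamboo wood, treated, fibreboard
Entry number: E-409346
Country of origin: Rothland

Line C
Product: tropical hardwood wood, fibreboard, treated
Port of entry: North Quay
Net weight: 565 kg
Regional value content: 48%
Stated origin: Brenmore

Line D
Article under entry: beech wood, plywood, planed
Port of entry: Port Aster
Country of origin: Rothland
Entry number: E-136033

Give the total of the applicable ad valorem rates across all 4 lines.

Line A: tropical hardwood → 06.03; fibreboard → 06.03.02; rough → 06.03.02.03. Scheduled 17%. Isolde agreement on 06.01.02.01: 06.03.02.03 not covered. → 17%.
Line B: bamboo → 06.04; fibreboard → 06.04.01; treated → 06.04.01.03. Scheduled 22%. No special measure applies. → 22%.
Line C: tropical hardwood → 06.03; fibreboard → 06.03.02; treated → 06.03.02.02. Scheduled 7%. Brenmore agreement on 06.03: RVC < 60%. → 7%.
Line D: beech → 06.01; plywood → 06.01.02; planed → 06.01.02.02. Scheduled 15%. No special measure applies. → 15%.
Sum: 17% + 22% + 7% + 15% = 61%.

61%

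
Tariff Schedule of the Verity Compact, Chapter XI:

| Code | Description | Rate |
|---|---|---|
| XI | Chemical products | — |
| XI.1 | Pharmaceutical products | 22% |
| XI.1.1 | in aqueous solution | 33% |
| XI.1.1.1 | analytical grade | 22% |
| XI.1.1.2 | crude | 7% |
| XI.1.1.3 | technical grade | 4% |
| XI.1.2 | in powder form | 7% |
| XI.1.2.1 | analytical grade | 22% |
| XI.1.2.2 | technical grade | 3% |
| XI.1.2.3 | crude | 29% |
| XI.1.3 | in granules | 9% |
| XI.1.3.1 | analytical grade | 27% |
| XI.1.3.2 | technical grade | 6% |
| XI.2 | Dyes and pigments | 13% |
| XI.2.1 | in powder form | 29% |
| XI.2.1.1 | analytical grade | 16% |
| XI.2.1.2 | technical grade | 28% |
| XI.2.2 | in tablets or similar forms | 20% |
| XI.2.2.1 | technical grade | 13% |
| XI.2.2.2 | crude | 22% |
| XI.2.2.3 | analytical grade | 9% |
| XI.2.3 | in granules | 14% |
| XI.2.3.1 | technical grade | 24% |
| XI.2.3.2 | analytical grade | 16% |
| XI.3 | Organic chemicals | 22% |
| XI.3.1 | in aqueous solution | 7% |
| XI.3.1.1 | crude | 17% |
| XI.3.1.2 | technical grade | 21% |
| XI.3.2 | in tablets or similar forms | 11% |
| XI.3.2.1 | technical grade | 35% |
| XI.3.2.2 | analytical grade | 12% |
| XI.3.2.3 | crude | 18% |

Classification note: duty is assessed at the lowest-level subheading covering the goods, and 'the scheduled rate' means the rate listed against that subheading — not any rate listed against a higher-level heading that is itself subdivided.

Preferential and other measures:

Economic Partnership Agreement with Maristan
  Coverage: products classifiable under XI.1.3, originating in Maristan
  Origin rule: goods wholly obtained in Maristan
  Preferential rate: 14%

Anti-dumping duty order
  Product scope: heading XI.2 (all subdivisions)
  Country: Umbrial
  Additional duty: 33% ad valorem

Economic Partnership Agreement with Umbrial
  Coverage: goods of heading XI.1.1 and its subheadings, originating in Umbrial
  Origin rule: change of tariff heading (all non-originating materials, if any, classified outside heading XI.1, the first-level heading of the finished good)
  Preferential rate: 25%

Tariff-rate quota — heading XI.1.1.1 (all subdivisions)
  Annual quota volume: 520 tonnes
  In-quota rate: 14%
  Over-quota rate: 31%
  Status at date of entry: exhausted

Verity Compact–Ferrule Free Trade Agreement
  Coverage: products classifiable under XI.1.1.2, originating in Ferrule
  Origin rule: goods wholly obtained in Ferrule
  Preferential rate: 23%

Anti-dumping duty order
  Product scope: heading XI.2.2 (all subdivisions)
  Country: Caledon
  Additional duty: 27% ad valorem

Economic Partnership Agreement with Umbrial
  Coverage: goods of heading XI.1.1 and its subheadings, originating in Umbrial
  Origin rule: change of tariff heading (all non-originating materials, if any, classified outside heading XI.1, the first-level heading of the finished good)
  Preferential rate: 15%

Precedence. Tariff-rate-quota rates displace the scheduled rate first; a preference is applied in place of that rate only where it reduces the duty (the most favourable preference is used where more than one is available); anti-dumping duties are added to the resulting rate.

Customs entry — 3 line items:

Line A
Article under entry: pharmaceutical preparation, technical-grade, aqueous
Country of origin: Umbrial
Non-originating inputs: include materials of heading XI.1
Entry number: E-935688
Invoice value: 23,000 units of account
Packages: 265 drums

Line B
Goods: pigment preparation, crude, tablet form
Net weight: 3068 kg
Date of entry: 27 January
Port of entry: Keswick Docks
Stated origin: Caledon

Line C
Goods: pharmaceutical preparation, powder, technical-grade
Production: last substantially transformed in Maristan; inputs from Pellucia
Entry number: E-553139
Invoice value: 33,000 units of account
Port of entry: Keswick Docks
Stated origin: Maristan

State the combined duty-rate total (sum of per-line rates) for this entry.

Line A: pharmaceutical → XI.1; aqueous → XI.1.1; technical-grade → XI.1.1.3. Scheduled 4%. Umbrial agreement on XI.1.1: CTH not met; Umbrial agreement on XI.1.1: CTH not met. → 4%.
Line B: pigment → XI.2; tablet form → XI.2.2; crude → XI.2.2.2. Scheduled 22%. anti-dumping (Caledon, XI.2.2): +27%; total 22% + 27% = 49%. → 49%.
Line C: pharmaceutical → XI.1; powder → XI.1.2; technical-grade → XI.1.2.2. Scheduled 3%. Maristan agreement on XI.1.3: XI.1.2.2 not covered. → 3%.
Sum: 4% + 49% + 3% = 56%.

56%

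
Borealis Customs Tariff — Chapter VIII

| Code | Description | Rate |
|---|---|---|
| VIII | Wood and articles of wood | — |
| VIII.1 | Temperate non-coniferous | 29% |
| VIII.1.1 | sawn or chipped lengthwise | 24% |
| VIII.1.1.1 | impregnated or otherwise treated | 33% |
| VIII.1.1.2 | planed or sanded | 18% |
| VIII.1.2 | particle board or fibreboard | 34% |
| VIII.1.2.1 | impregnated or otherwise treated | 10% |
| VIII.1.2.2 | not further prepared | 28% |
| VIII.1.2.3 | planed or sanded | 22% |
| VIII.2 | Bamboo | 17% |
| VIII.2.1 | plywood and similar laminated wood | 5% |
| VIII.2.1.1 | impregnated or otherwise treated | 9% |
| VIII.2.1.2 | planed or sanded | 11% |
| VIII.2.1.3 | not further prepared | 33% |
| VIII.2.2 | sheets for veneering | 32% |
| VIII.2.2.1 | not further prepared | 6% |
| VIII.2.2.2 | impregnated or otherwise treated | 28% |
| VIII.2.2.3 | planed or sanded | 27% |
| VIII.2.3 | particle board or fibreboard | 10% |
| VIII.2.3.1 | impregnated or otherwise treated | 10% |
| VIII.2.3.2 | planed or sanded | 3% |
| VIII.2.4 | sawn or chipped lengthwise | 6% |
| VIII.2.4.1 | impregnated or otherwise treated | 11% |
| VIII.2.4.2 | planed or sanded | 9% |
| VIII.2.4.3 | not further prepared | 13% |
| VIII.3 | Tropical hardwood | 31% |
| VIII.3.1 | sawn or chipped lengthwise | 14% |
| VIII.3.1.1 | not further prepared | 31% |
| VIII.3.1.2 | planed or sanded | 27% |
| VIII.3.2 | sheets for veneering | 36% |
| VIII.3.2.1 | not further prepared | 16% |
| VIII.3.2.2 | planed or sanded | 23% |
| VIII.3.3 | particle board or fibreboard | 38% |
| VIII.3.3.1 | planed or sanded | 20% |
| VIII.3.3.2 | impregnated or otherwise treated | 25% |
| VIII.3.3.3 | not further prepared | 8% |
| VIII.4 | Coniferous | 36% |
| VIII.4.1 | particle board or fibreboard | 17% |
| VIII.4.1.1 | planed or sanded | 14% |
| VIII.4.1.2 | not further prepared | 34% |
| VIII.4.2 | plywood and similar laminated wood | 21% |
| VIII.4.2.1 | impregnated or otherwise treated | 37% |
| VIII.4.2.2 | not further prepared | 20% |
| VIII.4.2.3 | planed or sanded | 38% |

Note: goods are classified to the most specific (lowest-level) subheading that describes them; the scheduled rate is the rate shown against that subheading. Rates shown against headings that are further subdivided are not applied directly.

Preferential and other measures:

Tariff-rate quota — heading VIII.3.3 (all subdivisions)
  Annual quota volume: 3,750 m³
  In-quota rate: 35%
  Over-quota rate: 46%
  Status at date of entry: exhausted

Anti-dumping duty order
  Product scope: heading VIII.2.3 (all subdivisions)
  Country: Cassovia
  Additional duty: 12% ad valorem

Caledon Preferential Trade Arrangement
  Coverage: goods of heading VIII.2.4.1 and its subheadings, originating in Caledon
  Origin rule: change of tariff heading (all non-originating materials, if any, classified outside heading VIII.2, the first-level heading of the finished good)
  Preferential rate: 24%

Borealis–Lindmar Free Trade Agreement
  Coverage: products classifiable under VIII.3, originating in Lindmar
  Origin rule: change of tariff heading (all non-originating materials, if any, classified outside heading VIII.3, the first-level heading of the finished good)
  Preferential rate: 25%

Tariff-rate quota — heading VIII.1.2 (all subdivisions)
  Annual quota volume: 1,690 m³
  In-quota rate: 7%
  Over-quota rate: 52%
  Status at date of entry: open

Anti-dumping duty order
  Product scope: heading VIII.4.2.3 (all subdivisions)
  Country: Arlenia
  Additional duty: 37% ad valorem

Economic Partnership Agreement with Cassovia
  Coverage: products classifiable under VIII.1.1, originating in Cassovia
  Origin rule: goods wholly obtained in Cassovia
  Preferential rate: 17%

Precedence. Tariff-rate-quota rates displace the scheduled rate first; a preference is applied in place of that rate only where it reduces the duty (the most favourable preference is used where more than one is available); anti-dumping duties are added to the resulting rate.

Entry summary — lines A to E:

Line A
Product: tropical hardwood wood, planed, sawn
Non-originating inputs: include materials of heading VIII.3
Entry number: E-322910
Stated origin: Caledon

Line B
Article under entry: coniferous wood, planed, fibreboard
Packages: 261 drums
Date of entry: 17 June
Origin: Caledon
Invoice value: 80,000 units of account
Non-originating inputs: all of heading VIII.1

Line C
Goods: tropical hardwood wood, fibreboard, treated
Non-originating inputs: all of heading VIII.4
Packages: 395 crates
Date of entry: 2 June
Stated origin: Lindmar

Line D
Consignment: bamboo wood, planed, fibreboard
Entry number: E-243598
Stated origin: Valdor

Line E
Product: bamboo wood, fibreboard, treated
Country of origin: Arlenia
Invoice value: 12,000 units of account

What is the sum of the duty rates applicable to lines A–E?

79%

Line A: tropical hardwood → VIII.3; sawn → VIII.3.1; planed → VIII.3.1.2. Scheduled 27%. Caledon agreement on VIII.2.4.1: VIII.3.1.2 not covered. → 27%.
Line B: coniferous → VIII.4; fibreboard → VIII.4.1; planed → VIII.4.1.1. Scheduled 14%. Caledon agreement on VIII.2.4.1: VIII.4.1.1 not covered. → 14%.
Line C: tropical hardwood → VIII.3; fibreboard → VIII.3.3; treated → VIII.3.3.2. Scheduled 25%. quota on VIII.3.3 exhausted → over-quota 46%; Lindmar agreement on VIII.3: CTH met → 25% available; preferential 25%. → 25%.
Line D: bamboo → VIII.2; fibreboard → VIII.2.3; planed → VIII.2.3.2. Scheduled 3%. No special measure applies. → 3%.
Line E: bamboo → VIII.2; fibreboard → VIII.2.3; treated → VIII.2.3.1. Scheduled 10%. No special measure applies. → 10%.
Sum: 27% + 14% + 25% + 3% + 10% = 79%.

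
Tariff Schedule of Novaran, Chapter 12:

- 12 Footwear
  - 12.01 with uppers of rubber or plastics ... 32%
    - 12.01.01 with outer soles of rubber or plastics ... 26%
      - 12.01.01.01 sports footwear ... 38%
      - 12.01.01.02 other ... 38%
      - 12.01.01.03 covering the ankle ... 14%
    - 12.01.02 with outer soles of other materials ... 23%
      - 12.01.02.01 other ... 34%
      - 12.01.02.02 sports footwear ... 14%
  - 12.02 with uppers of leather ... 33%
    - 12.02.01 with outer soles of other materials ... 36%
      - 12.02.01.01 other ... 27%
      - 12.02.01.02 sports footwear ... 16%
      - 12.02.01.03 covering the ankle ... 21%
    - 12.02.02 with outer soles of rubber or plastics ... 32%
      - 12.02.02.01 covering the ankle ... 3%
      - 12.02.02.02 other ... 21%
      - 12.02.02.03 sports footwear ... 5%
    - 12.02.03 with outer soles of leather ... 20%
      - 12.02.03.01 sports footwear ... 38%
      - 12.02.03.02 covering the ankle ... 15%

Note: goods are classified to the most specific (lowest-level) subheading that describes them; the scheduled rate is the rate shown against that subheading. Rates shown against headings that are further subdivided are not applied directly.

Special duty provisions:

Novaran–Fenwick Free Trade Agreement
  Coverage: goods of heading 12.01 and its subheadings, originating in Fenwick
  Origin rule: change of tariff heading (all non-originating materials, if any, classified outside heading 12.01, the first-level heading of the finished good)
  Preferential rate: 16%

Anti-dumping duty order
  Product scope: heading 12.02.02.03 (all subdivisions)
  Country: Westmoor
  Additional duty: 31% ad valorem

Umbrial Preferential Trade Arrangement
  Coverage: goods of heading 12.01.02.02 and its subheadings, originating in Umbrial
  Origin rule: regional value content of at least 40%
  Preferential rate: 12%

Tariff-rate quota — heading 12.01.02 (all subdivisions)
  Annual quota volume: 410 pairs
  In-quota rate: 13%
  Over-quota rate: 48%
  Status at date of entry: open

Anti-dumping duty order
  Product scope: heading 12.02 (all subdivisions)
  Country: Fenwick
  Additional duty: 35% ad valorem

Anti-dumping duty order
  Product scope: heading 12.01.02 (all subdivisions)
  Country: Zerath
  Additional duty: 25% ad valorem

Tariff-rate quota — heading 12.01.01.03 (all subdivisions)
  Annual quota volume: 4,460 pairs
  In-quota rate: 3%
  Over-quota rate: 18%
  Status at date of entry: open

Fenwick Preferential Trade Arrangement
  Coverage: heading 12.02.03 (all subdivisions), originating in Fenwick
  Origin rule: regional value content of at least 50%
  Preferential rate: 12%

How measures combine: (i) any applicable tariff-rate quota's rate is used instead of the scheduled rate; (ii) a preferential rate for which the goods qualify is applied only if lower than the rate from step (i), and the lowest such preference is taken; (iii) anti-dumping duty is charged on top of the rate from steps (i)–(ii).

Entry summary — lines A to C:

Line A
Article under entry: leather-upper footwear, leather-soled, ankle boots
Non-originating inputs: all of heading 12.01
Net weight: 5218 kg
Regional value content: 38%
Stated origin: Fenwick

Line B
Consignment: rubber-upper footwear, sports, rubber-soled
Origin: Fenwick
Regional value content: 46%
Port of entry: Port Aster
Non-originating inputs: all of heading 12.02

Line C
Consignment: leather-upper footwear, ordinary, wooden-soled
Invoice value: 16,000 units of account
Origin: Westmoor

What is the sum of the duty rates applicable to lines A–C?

93%

Line A: leather-upper → 12.02; leather-soled → 12.02.03; ankle boots → 12.02.03.02. Scheduled 15%. Fenwick agreement on 12.01: 12.02.03.02 not covered; Fenwick agreement on 12.02.03: RVC < 50%; anti-dumping (Fenwick, 12.02): +35%; total 15% + 35% = 50%. → 50%.
Line B: rubber-upper → 12.01; rubber-soled → 12.01.01; sports → 12.01.01.01. Scheduled 38%. Fenwick agreement on 12.01: CTH met → 16% available; Fenwick agreement on 12.02.03: 12.01.01.01 not covered; preferential 16%. → 16%.
Line C: leather-upper → 12.02; wooden-soled → 12.02.01; ordinary → 12.02.01.01. Scheduled 27%. No special measure applies. → 27%.
Sum: 50% + 16% + 27% = 93%.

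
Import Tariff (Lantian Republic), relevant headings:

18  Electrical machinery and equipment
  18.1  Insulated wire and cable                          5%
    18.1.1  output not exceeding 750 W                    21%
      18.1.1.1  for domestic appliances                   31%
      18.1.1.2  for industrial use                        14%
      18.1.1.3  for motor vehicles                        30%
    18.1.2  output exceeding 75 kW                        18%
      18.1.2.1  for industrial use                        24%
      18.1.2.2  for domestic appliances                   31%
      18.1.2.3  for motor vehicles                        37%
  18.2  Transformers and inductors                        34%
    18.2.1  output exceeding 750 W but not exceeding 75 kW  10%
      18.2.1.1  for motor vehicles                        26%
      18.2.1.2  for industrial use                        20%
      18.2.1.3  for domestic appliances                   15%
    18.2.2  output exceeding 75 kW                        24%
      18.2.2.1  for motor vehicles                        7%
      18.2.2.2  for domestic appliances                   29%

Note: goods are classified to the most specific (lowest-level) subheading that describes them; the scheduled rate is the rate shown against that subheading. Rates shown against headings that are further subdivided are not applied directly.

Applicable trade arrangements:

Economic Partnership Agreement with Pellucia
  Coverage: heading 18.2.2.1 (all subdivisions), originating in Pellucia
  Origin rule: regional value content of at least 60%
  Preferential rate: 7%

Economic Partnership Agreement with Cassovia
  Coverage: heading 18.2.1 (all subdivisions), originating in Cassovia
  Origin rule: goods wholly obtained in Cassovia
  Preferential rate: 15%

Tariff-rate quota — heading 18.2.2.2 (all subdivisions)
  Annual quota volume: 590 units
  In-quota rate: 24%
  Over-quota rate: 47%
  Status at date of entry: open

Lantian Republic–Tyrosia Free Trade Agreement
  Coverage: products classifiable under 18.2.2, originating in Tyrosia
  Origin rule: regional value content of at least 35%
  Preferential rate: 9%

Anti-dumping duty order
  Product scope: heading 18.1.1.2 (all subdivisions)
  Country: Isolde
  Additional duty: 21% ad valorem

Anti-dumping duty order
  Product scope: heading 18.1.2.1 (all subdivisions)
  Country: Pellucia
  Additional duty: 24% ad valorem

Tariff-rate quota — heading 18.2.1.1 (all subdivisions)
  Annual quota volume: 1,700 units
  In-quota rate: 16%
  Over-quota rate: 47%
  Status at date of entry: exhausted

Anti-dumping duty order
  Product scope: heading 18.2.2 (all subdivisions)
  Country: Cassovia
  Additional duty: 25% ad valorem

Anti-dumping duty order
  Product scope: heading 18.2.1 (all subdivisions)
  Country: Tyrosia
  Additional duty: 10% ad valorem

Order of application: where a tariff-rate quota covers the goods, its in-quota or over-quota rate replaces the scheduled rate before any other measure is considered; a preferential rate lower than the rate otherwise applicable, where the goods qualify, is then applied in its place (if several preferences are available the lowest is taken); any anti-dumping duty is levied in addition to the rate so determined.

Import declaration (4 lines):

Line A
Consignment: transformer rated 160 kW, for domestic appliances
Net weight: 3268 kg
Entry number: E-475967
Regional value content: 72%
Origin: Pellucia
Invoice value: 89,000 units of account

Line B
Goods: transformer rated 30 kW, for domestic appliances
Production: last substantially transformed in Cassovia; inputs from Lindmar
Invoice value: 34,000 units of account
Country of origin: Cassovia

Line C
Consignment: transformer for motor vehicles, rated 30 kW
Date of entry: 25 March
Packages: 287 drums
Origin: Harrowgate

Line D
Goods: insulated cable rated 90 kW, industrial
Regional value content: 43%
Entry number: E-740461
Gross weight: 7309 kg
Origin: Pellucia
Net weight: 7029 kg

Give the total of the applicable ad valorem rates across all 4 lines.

134%

Line A: transformer → 18.2; rated 160 kW → 18.2.2; for domestic appliances → 18.2.2.2. Scheduled 29%. quota on 18.2.2.2 open → in-quota 24%; Pellucia agreement on 18.2.2.1: 18.2.2.2 not covered. → 24%.
Line B: transformer → 18.2; rated 30 kW → 18.2.1; for domestic appliances → 18.2.1.3. Scheduled 15%. Cassovia agreement on 18.2.1: not wholly obtained. → 15%.
Line C: transformer → 18.2; rated 30 kW → 18.2.1; for motor vehicles → 18.2.1.1. Scheduled 26%. quota on 18.2.1.1 exhausted → over-quota 47%. → 47%.
Line D: insulated cable → 18.1; rated 90 kW → 18.1.2; industrial → 18.1.2.1. Scheduled 24%. Pellucia agreement on 18.2.2.1: 18.1.2.1 not covered; anti-dumping (Pellucia, 18.1.2.1): +24%; total 24% + 24% = 48%. → 48%.
Sum: 24% + 15% + 47% + 48% = 134%.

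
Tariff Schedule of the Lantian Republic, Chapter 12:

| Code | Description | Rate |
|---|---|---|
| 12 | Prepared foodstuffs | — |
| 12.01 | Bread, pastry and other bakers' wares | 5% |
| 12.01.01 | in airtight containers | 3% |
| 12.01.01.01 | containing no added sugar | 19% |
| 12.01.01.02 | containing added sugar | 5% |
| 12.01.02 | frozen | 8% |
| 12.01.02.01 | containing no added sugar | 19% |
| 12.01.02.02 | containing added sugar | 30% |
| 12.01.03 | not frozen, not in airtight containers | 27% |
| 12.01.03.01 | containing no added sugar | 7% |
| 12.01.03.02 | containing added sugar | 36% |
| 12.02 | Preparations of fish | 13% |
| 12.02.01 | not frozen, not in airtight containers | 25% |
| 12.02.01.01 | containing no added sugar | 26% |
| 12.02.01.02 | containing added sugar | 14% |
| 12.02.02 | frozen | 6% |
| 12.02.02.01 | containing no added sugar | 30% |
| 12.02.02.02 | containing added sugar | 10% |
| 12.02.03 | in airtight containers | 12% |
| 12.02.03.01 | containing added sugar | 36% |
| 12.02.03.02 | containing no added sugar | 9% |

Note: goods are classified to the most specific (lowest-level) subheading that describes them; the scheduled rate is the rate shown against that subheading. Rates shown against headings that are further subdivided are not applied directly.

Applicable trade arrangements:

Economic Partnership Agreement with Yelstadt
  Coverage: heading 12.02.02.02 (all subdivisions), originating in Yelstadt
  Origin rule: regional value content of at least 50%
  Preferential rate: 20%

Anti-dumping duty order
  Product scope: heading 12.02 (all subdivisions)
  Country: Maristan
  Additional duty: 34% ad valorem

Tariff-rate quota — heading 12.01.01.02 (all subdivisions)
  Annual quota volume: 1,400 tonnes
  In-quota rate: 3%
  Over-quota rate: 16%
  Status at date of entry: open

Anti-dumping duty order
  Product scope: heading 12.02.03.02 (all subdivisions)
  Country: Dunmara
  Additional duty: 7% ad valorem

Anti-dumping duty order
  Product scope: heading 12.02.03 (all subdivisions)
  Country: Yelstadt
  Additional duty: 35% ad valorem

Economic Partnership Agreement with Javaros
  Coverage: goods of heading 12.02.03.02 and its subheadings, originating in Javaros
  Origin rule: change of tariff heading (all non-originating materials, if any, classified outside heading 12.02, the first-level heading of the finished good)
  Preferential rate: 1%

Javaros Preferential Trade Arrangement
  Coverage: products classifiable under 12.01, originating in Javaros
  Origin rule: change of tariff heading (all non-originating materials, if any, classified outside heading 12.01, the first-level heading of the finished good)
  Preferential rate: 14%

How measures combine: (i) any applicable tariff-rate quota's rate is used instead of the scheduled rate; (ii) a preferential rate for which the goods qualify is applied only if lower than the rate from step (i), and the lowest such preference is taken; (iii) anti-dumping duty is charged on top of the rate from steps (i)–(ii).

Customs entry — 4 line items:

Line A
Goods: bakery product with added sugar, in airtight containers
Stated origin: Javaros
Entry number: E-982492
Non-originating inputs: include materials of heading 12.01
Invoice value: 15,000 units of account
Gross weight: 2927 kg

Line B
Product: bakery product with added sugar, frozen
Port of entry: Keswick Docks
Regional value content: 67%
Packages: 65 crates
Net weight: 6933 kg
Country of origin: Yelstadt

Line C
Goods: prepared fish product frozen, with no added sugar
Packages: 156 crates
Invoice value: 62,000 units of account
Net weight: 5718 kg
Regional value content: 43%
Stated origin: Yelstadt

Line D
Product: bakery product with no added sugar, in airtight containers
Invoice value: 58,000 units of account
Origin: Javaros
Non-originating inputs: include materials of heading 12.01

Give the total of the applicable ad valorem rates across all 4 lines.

Line A: bakery product → 12.01; in airtight containers → 12.01.01; with added sugar → 12.01.01.02. Scheduled 5%. quota on 12.01.01.02 open → in-quota 3%; Javaros agreement on 12.02.03.02: 12.01.01.02 not covered; Javaros agreement on 12.01: CTH not met. → 3%.
Line B: bakery product → 12.01; frozen → 12.01.02; with added sugar → 12.01.02.02. Scheduled 30%. Yelstadt agreement on 12.02.02.02: 12.01.02.02 not covered. → 30%.
Line C: prepared fish product → 12.02; frozen → 12.02.02; with no added sugar → 12.02.02.01. Scheduled 30%. Yelstadt agreement on 12.02.02.02: 12.02.02.01 not covered. → 30%.
Line D: bakery product → 12.01; in airtight containers → 12.01.01; with no added sugar → 12.01.01.01. Scheduled 19%. Javaros agreement on 12.02.03.02: 12.01.01.01 not covered; Javaros agreement on 12.01: CTH not met. → 19%.
Sum: 3% + 30% + 30% + 19% = 82%.

82%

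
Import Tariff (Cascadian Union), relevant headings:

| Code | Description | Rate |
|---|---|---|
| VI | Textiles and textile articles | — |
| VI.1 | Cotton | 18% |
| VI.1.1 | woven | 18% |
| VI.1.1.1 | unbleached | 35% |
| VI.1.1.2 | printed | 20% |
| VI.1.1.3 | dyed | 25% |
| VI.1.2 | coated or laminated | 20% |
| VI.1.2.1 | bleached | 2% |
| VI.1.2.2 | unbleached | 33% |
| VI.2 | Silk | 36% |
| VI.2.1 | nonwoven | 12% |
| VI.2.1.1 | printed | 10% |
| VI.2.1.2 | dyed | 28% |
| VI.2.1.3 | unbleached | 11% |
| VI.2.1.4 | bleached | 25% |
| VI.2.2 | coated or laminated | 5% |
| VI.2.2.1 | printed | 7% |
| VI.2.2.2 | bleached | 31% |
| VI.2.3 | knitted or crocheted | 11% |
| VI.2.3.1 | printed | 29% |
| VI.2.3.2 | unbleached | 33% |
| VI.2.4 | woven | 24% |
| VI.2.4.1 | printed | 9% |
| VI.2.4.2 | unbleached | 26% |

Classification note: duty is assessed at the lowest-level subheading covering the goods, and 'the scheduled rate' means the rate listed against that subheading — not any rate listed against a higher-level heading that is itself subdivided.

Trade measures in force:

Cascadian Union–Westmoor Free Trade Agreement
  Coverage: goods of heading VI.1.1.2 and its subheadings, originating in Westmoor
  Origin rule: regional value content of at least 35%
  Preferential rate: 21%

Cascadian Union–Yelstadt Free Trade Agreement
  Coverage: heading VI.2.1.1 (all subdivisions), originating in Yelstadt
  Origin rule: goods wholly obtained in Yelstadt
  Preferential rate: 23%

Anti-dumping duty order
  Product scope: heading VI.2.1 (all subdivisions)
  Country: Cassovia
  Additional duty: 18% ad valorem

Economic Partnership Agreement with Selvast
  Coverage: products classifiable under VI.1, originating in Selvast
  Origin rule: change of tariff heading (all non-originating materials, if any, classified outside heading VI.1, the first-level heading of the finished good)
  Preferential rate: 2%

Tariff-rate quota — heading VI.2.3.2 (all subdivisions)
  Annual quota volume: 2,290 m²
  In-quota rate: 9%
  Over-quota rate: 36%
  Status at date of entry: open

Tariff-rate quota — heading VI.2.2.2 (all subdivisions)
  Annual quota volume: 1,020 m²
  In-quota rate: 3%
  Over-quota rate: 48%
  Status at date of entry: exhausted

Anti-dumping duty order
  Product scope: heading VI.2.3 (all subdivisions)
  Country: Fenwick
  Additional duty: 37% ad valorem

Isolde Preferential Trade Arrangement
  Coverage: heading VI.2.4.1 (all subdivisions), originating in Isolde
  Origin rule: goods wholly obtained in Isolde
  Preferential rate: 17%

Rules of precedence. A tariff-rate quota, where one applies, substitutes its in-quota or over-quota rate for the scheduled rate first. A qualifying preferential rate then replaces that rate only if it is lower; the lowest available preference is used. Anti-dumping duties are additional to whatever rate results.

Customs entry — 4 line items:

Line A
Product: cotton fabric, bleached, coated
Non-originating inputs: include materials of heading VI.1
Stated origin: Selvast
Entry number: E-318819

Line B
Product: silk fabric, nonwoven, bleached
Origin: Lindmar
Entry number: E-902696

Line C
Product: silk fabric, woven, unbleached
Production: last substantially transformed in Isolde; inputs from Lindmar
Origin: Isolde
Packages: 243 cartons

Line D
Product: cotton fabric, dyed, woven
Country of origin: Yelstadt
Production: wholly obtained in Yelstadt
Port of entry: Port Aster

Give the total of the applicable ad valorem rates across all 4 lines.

Line A: cotton → VI.1; coated → VI.1.2; bleached → VI.1.2.1. Scheduled 2%. Selvast agreement on VI.1: CTH not met. → 2%.
Line B: silk → VI.2; nonwoven → VI.2.1; bleached → VI.2.1.4. Scheduled 25%. No special measure applies. → 25%.
Line C: silk → VI.2; woven → VI.2.4; unbleached → VI.2.4.2. Scheduled 26%. Isolde agreement on VI.2.4.1: VI.2.4.2 not covered. → 26%.
Line D: cotton → VI.1; woven → VI.1.1; dyed → VI.1.1.3. Scheduled 25%. Yelstadt agreement on VI.2.1.1: VI.1.1.3 not covered. → 25%.
Sum: 2% + 25% + 26% + 25% = 78%.

78%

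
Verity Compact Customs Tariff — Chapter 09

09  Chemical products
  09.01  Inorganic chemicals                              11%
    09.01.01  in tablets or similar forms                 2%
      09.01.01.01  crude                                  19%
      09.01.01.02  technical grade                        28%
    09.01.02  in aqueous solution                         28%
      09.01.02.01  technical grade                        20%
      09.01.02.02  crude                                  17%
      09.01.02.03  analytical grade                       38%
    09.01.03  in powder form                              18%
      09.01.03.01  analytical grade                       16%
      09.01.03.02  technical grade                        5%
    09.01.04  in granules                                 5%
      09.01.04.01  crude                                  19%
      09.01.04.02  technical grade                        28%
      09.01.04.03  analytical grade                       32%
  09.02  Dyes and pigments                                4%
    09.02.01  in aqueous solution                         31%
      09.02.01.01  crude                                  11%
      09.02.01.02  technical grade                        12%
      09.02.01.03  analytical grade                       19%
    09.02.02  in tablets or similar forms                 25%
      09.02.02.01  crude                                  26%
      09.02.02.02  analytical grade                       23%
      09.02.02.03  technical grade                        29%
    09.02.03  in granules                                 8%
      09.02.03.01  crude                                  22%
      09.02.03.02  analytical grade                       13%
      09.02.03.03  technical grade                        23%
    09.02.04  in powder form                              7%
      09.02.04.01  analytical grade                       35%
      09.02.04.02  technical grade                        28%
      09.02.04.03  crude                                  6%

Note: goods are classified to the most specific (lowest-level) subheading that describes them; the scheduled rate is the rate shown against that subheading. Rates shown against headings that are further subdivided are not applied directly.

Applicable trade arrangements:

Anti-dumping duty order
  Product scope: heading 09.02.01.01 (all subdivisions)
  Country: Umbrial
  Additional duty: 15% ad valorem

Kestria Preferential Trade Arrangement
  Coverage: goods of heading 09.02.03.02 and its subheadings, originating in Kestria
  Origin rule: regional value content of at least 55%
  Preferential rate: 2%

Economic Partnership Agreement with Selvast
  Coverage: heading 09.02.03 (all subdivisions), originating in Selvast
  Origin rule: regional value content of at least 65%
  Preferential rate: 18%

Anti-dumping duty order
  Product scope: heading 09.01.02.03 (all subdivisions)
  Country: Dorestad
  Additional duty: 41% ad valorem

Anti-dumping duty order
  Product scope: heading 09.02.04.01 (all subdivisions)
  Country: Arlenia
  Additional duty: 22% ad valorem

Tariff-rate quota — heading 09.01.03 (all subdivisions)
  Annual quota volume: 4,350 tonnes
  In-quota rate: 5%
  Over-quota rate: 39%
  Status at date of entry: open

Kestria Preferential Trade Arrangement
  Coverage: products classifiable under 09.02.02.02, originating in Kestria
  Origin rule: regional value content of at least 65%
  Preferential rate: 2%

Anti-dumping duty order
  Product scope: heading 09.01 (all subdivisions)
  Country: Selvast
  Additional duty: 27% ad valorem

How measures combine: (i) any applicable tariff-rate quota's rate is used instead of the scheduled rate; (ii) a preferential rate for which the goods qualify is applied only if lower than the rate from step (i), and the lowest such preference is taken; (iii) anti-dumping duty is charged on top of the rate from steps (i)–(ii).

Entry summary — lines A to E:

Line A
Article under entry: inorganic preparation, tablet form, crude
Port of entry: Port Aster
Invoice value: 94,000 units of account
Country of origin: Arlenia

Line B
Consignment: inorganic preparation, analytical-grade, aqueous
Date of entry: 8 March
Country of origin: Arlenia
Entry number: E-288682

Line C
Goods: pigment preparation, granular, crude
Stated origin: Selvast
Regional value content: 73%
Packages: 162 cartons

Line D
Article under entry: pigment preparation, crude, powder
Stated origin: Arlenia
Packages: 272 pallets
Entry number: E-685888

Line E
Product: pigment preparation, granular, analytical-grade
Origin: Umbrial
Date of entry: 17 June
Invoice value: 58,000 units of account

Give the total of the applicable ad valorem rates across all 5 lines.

94%

Line A: inorganic → 09.01; tablet form → 09.01.01; crude → 09.01.01.01. Scheduled 19%. No special measure applies. → 19%.
Line B: inorganic → 09.01; aqueous → 09.01.02; analytical-grade → 09.01.02.03. Scheduled 38%. No special measure applies. → 38%.
Line C: pigment → 09.02; granular → 09.02.03; crude → 09.02.03.01. Scheduled 22%. Selvast agreement on 09.02.03: RVC ≥ 65% → 18% available; preferential 18%. → 18%.
Line D: pigment → 09.02; powder → 09.02.04; crude → 09.02.04.03. Scheduled 6%. No special measure applies. → 6%.
Line E: pigment → 09.02; granular → 09.02.03; analytical-grade → 09.02.03.02. Scheduled 13%. No special measure applies. → 13%.
Sum: 19% + 38% + 18% + 6% + 13% = 94%.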